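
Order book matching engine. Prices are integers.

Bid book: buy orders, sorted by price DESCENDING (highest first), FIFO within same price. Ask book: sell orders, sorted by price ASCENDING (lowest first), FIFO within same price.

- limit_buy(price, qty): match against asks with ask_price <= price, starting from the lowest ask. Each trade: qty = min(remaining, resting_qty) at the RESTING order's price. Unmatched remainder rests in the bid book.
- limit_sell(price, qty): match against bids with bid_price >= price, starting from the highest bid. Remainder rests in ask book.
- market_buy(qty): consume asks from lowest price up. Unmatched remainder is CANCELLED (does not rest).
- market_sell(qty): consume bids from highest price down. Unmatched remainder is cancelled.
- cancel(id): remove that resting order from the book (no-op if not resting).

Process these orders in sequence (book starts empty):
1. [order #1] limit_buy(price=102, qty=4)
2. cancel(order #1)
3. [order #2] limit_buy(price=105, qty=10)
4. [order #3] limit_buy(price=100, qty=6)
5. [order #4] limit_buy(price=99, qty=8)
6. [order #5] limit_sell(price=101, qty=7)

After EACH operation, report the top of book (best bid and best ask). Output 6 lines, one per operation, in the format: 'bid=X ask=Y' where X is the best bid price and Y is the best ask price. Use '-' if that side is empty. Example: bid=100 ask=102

After op 1 [order #1] limit_buy(price=102, qty=4): fills=none; bids=[#1:4@102] asks=[-]
After op 2 cancel(order #1): fills=none; bids=[-] asks=[-]
After op 3 [order #2] limit_buy(price=105, qty=10): fills=none; bids=[#2:10@105] asks=[-]
After op 4 [order #3] limit_buy(price=100, qty=6): fills=none; bids=[#2:10@105 #3:6@100] asks=[-]
After op 5 [order #4] limit_buy(price=99, qty=8): fills=none; bids=[#2:10@105 #3:6@100 #4:8@99] asks=[-]
After op 6 [order #5] limit_sell(price=101, qty=7): fills=#2x#5:7@105; bids=[#2:3@105 #3:6@100 #4:8@99] asks=[-]

Answer: bid=102 ask=-
bid=- ask=-
bid=105 ask=-
bid=105 ask=-
bid=105 ask=-
bid=105 ask=-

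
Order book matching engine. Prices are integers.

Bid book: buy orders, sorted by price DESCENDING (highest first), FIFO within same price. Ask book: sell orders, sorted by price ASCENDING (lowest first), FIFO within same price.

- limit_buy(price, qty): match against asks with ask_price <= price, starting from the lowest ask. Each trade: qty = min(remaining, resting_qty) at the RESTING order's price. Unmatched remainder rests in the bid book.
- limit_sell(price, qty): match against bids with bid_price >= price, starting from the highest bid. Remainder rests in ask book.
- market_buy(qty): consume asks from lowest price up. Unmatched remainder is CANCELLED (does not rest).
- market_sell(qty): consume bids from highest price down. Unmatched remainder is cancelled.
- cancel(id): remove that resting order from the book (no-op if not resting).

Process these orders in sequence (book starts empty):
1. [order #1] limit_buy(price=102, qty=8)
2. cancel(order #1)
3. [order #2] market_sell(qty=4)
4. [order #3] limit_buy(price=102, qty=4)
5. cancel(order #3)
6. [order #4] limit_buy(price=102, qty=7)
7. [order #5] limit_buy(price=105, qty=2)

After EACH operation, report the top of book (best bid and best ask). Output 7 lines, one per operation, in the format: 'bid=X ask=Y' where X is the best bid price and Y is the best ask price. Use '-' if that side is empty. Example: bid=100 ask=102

After op 1 [order #1] limit_buy(price=102, qty=8): fills=none; bids=[#1:8@102] asks=[-]
After op 2 cancel(order #1): fills=none; bids=[-] asks=[-]
After op 3 [order #2] market_sell(qty=4): fills=none; bids=[-] asks=[-]
After op 4 [order #3] limit_buy(price=102, qty=4): fills=none; bids=[#3:4@102] asks=[-]
After op 5 cancel(order #3): fills=none; bids=[-] asks=[-]
After op 6 [order #4] limit_buy(price=102, qty=7): fills=none; bids=[#4:7@102] asks=[-]
After op 7 [order #5] limit_buy(price=105, qty=2): fills=none; bids=[#5:2@105 #4:7@102] asks=[-]

Answer: bid=102 ask=-
bid=- ask=-
bid=- ask=-
bid=102 ask=-
bid=- ask=-
bid=102 ask=-
bid=105 ask=-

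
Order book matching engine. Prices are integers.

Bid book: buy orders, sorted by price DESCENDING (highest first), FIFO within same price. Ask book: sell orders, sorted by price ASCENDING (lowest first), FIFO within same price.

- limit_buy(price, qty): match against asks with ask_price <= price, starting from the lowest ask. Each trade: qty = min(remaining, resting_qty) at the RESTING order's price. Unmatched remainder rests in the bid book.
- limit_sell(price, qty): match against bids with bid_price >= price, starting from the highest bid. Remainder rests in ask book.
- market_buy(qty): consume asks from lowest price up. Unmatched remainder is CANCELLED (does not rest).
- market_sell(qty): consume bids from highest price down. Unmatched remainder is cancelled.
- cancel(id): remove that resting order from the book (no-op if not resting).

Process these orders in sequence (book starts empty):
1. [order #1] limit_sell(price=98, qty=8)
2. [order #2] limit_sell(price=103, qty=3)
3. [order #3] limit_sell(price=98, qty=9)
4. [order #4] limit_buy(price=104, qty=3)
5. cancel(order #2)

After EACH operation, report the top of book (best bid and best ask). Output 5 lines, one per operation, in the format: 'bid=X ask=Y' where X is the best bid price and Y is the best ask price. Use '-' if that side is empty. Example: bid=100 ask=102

Answer: bid=- ask=98
bid=- ask=98
bid=- ask=98
bid=- ask=98
bid=- ask=98

Derivation:
After op 1 [order #1] limit_sell(price=98, qty=8): fills=none; bids=[-] asks=[#1:8@98]
After op 2 [order #2] limit_sell(price=103, qty=3): fills=none; bids=[-] asks=[#1:8@98 #2:3@103]
After op 3 [order #3] limit_sell(price=98, qty=9): fills=none; bids=[-] asks=[#1:8@98 #3:9@98 #2:3@103]
After op 4 [order #4] limit_buy(price=104, qty=3): fills=#4x#1:3@98; bids=[-] asks=[#1:5@98 #3:9@98 #2:3@103]
After op 5 cancel(order #2): fills=none; bids=[-] asks=[#1:5@98 #3:9@98]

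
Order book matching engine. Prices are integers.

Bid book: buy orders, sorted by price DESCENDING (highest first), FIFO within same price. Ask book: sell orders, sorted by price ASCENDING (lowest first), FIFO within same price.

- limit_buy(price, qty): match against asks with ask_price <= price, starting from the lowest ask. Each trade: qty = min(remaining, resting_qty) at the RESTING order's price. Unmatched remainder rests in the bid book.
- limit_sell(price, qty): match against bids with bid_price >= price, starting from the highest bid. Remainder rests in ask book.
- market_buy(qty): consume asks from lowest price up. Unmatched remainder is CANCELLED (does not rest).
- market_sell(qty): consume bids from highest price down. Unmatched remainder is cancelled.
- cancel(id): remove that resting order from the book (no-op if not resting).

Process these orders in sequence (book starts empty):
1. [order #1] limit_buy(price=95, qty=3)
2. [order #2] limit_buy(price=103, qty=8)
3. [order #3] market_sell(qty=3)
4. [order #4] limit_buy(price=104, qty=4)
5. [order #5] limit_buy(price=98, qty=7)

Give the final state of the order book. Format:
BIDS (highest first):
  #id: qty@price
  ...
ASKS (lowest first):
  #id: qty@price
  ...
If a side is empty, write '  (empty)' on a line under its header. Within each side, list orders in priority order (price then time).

Answer: BIDS (highest first):
  #4: 4@104
  #2: 5@103
  #5: 7@98
  #1: 3@95
ASKS (lowest first):
  (empty)

Derivation:
After op 1 [order #1] limit_buy(price=95, qty=3): fills=none; bids=[#1:3@95] asks=[-]
After op 2 [order #2] limit_buy(price=103, qty=8): fills=none; bids=[#2:8@103 #1:3@95] asks=[-]
After op 3 [order #3] market_sell(qty=3): fills=#2x#3:3@103; bids=[#2:5@103 #1:3@95] asks=[-]
After op 4 [order #4] limit_buy(price=104, qty=4): fills=none; bids=[#4:4@104 #2:5@103 #1:3@95] asks=[-]
After op 5 [order #5] limit_buy(price=98, qty=7): fills=none; bids=[#4:4@104 #2:5@103 #5:7@98 #1:3@95] asks=[-]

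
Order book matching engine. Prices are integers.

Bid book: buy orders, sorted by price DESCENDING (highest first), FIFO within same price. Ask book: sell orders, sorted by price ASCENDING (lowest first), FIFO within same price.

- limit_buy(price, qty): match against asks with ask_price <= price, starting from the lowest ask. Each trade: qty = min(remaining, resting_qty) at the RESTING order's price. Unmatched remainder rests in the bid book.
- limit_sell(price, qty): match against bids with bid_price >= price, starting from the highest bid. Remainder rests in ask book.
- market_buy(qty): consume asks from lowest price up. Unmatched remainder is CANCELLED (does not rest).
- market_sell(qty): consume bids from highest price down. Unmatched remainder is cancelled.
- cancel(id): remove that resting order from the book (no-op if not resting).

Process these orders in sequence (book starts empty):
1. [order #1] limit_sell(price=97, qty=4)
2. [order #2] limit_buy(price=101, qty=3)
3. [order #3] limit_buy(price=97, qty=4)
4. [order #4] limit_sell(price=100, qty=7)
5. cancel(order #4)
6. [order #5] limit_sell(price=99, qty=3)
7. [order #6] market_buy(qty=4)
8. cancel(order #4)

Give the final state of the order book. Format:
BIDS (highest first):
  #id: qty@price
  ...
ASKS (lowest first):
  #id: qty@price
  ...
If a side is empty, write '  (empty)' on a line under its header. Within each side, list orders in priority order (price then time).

After op 1 [order #1] limit_sell(price=97, qty=4): fills=none; bids=[-] asks=[#1:4@97]
After op 2 [order #2] limit_buy(price=101, qty=3): fills=#2x#1:3@97; bids=[-] asks=[#1:1@97]
After op 3 [order #3] limit_buy(price=97, qty=4): fills=#3x#1:1@97; bids=[#3:3@97] asks=[-]
After op 4 [order #4] limit_sell(price=100, qty=7): fills=none; bids=[#3:3@97] asks=[#4:7@100]
After op 5 cancel(order #4): fills=none; bids=[#3:3@97] asks=[-]
After op 6 [order #5] limit_sell(price=99, qty=3): fills=none; bids=[#3:3@97] asks=[#5:3@99]
After op 7 [order #6] market_buy(qty=4): fills=#6x#5:3@99; bids=[#3:3@97] asks=[-]
After op 8 cancel(order #4): fills=none; bids=[#3:3@97] asks=[-]

Answer: BIDS (highest first):
  #3: 3@97
ASKS (lowest first):
  (empty)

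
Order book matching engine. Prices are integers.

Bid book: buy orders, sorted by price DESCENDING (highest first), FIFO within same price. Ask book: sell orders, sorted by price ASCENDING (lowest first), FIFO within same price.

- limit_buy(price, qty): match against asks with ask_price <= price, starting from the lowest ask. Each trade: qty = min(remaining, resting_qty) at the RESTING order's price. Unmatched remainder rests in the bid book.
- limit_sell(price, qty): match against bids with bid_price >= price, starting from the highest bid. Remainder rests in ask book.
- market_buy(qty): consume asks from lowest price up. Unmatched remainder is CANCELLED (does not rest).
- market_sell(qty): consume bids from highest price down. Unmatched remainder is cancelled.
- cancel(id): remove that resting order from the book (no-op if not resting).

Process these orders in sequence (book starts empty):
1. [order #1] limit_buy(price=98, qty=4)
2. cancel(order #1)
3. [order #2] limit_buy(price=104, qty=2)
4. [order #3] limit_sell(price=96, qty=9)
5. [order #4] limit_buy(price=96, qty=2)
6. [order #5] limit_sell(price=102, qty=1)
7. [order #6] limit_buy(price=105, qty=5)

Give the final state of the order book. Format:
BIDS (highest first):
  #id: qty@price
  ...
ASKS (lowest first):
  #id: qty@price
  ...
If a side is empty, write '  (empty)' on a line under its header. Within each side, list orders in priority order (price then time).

After op 1 [order #1] limit_buy(price=98, qty=4): fills=none; bids=[#1:4@98] asks=[-]
After op 2 cancel(order #1): fills=none; bids=[-] asks=[-]
After op 3 [order #2] limit_buy(price=104, qty=2): fills=none; bids=[#2:2@104] asks=[-]
After op 4 [order #3] limit_sell(price=96, qty=9): fills=#2x#3:2@104; bids=[-] asks=[#3:7@96]
After op 5 [order #4] limit_buy(price=96, qty=2): fills=#4x#3:2@96; bids=[-] asks=[#3:5@96]
After op 6 [order #5] limit_sell(price=102, qty=1): fills=none; bids=[-] asks=[#3:5@96 #5:1@102]
After op 7 [order #6] limit_buy(price=105, qty=5): fills=#6x#3:5@96; bids=[-] asks=[#5:1@102]

Answer: BIDS (highest first):
  (empty)
ASKS (lowest first):
  #5: 1@102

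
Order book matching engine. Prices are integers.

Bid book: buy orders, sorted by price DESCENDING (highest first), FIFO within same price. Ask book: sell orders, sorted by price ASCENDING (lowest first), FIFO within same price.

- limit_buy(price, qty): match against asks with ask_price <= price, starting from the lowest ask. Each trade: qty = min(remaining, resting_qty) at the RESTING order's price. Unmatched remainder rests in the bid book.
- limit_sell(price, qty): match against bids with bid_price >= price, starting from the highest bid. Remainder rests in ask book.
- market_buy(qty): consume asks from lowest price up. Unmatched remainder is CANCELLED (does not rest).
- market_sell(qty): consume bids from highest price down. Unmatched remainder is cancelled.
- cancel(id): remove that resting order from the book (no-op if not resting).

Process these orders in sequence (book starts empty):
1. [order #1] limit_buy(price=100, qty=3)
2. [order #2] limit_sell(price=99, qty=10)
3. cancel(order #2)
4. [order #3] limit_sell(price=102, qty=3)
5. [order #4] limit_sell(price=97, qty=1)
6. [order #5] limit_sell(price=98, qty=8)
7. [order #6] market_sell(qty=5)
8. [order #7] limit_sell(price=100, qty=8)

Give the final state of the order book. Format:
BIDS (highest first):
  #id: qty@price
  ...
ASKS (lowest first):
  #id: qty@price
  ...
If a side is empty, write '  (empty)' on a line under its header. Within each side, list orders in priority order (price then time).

Answer: BIDS (highest first):
  (empty)
ASKS (lowest first):
  #4: 1@97
  #5: 8@98
  #7: 8@100
  #3: 3@102

Derivation:
After op 1 [order #1] limit_buy(price=100, qty=3): fills=none; bids=[#1:3@100] asks=[-]
After op 2 [order #2] limit_sell(price=99, qty=10): fills=#1x#2:3@100; bids=[-] asks=[#2:7@99]
After op 3 cancel(order #2): fills=none; bids=[-] asks=[-]
After op 4 [order #3] limit_sell(price=102, qty=3): fills=none; bids=[-] asks=[#3:3@102]
After op 5 [order #4] limit_sell(price=97, qty=1): fills=none; bids=[-] asks=[#4:1@97 #3:3@102]
After op 6 [order #5] limit_sell(price=98, qty=8): fills=none; bids=[-] asks=[#4:1@97 #5:8@98 #3:3@102]
After op 7 [order #6] market_sell(qty=5): fills=none; bids=[-] asks=[#4:1@97 #5:8@98 #3:3@102]
After op 8 [order #7] limit_sell(price=100, qty=8): fills=none; bids=[-] asks=[#4:1@97 #5:8@98 #7:8@100 #3:3@102]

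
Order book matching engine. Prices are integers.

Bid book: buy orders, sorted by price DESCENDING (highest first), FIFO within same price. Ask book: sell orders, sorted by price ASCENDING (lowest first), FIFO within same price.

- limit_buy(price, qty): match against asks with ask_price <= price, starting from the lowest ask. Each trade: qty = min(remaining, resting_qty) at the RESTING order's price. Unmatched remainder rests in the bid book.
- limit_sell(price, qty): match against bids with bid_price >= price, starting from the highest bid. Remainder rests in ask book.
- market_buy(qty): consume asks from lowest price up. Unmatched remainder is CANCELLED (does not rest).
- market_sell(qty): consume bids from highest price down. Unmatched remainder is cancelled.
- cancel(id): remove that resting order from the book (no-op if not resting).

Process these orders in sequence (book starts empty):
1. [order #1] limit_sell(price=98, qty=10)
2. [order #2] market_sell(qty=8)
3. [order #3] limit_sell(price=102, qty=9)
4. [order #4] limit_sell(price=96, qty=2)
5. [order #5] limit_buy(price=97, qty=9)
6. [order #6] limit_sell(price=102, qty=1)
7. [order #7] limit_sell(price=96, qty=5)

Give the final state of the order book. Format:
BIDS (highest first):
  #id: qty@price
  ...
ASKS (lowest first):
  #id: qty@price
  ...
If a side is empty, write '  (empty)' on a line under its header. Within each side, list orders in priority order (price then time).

After op 1 [order #1] limit_sell(price=98, qty=10): fills=none; bids=[-] asks=[#1:10@98]
After op 2 [order #2] market_sell(qty=8): fills=none; bids=[-] asks=[#1:10@98]
After op 3 [order #3] limit_sell(price=102, qty=9): fills=none; bids=[-] asks=[#1:10@98 #3:9@102]
After op 4 [order #4] limit_sell(price=96, qty=2): fills=none; bids=[-] asks=[#4:2@96 #1:10@98 #3:9@102]
After op 5 [order #5] limit_buy(price=97, qty=9): fills=#5x#4:2@96; bids=[#5:7@97] asks=[#1:10@98 #3:9@102]
After op 6 [order #6] limit_sell(price=102, qty=1): fills=none; bids=[#5:7@97] asks=[#1:10@98 #3:9@102 #6:1@102]
After op 7 [order #7] limit_sell(price=96, qty=5): fills=#5x#7:5@97; bids=[#5:2@97] asks=[#1:10@98 #3:9@102 #6:1@102]

Answer: BIDS (highest first):
  #5: 2@97
ASKS (lowest first):
  #1: 10@98
  #3: 9@102
  #6: 1@102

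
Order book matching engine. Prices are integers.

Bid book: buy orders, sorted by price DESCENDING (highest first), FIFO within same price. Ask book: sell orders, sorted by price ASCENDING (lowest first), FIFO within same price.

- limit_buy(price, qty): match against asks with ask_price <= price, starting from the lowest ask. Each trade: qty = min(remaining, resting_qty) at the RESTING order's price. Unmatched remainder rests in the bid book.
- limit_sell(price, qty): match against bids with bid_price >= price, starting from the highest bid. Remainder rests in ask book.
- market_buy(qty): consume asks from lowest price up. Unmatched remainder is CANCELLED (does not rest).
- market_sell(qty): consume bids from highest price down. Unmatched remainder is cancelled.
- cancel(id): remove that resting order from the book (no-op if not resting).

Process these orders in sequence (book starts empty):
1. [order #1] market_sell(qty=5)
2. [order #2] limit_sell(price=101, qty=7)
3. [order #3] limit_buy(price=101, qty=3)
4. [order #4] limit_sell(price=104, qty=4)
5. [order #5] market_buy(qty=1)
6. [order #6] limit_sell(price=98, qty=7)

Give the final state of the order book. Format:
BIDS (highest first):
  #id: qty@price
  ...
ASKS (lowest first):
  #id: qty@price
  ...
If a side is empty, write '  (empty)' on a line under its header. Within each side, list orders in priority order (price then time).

Answer: BIDS (highest first):
  (empty)
ASKS (lowest first):
  #6: 7@98
  #2: 3@101
  #4: 4@104

Derivation:
After op 1 [order #1] market_sell(qty=5): fills=none; bids=[-] asks=[-]
After op 2 [order #2] limit_sell(price=101, qty=7): fills=none; bids=[-] asks=[#2:7@101]
After op 3 [order #3] limit_buy(price=101, qty=3): fills=#3x#2:3@101; bids=[-] asks=[#2:4@101]
After op 4 [order #4] limit_sell(price=104, qty=4): fills=none; bids=[-] asks=[#2:4@101 #4:4@104]
After op 5 [order #5] market_buy(qty=1): fills=#5x#2:1@101; bids=[-] asks=[#2:3@101 #4:4@104]
After op 6 [order #6] limit_sell(price=98, qty=7): fills=none; bids=[-] asks=[#6:7@98 #2:3@101 #4:4@104]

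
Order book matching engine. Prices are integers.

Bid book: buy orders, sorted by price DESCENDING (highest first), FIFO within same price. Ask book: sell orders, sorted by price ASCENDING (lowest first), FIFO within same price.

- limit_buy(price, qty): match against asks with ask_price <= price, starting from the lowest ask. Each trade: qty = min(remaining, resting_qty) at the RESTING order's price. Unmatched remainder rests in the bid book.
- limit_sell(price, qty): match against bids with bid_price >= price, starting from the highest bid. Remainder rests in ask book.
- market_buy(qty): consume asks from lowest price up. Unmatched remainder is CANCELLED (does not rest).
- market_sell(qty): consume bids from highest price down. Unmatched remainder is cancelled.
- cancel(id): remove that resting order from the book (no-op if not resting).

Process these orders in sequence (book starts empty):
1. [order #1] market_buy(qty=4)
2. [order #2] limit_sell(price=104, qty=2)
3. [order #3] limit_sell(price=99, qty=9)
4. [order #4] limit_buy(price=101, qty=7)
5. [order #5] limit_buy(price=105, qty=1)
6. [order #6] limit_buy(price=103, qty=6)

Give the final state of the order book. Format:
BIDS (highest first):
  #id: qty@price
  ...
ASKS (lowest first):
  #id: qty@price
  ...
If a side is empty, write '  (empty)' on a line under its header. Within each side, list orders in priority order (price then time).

After op 1 [order #1] market_buy(qty=4): fills=none; bids=[-] asks=[-]
After op 2 [order #2] limit_sell(price=104, qty=2): fills=none; bids=[-] asks=[#2:2@104]
After op 3 [order #3] limit_sell(price=99, qty=9): fills=none; bids=[-] asks=[#3:9@99 #2:2@104]
After op 4 [order #4] limit_buy(price=101, qty=7): fills=#4x#3:7@99; bids=[-] asks=[#3:2@99 #2:2@104]
After op 5 [order #5] limit_buy(price=105, qty=1): fills=#5x#3:1@99; bids=[-] asks=[#3:1@99 #2:2@104]
After op 6 [order #6] limit_buy(price=103, qty=6): fills=#6x#3:1@99; bids=[#6:5@103] asks=[#2:2@104]

Answer: BIDS (highest first):
  #6: 5@103
ASKS (lowest first):
  #2: 2@104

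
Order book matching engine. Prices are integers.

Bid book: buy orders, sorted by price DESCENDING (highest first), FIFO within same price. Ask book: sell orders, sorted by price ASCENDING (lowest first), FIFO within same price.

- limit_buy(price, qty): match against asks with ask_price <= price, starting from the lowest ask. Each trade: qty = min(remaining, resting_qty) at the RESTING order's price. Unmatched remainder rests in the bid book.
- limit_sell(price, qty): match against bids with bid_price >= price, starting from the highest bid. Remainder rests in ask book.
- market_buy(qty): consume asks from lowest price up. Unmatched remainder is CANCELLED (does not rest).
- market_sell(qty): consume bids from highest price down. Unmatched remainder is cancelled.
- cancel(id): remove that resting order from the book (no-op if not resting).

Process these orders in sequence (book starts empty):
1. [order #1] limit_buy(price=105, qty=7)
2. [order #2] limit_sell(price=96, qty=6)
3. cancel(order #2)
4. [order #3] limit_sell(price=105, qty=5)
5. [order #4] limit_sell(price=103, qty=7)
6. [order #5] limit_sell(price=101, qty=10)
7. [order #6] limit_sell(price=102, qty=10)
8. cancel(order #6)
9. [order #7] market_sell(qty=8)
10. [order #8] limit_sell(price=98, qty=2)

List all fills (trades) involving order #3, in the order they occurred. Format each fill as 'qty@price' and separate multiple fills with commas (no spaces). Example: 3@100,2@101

After op 1 [order #1] limit_buy(price=105, qty=7): fills=none; bids=[#1:7@105] asks=[-]
After op 2 [order #2] limit_sell(price=96, qty=6): fills=#1x#2:6@105; bids=[#1:1@105] asks=[-]
After op 3 cancel(order #2): fills=none; bids=[#1:1@105] asks=[-]
After op 4 [order #3] limit_sell(price=105, qty=5): fills=#1x#3:1@105; bids=[-] asks=[#3:4@105]
After op 5 [order #4] limit_sell(price=103, qty=7): fills=none; bids=[-] asks=[#4:7@103 #3:4@105]
After op 6 [order #5] limit_sell(price=101, qty=10): fills=none; bids=[-] asks=[#5:10@101 #4:7@103 #3:4@105]
After op 7 [order #6] limit_sell(price=102, qty=10): fills=none; bids=[-] asks=[#5:10@101 #6:10@102 #4:7@103 #3:4@105]
After op 8 cancel(order #6): fills=none; bids=[-] asks=[#5:10@101 #4:7@103 #3:4@105]
After op 9 [order #7] market_sell(qty=8): fills=none; bids=[-] asks=[#5:10@101 #4:7@103 #3:4@105]
After op 10 [order #8] limit_sell(price=98, qty=2): fills=none; bids=[-] asks=[#8:2@98 #5:10@101 #4:7@103 #3:4@105]

Answer: 1@105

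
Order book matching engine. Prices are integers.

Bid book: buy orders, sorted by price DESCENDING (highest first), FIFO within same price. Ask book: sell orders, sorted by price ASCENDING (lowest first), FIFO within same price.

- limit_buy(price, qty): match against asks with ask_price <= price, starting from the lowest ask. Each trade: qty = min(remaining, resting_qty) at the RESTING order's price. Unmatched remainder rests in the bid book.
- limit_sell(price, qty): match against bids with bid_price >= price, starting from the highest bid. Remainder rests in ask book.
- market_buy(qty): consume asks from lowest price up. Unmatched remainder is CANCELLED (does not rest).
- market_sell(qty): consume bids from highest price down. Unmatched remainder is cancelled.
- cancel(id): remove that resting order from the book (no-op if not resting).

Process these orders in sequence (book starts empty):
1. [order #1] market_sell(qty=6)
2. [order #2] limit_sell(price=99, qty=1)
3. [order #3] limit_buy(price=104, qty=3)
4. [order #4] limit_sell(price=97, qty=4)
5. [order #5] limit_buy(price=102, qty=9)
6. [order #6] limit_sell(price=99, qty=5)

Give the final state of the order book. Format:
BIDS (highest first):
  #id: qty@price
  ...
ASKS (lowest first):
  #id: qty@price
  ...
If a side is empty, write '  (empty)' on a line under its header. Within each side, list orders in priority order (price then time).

After op 1 [order #1] market_sell(qty=6): fills=none; bids=[-] asks=[-]
After op 2 [order #2] limit_sell(price=99, qty=1): fills=none; bids=[-] asks=[#2:1@99]
After op 3 [order #3] limit_buy(price=104, qty=3): fills=#3x#2:1@99; bids=[#3:2@104] asks=[-]
After op 4 [order #4] limit_sell(price=97, qty=4): fills=#3x#4:2@104; bids=[-] asks=[#4:2@97]
After op 5 [order #5] limit_buy(price=102, qty=9): fills=#5x#4:2@97; bids=[#5:7@102] asks=[-]
After op 6 [order #6] limit_sell(price=99, qty=5): fills=#5x#6:5@102; bids=[#5:2@102] asks=[-]

Answer: BIDS (highest first):
  #5: 2@102
ASKS (lowest first):
  (empty)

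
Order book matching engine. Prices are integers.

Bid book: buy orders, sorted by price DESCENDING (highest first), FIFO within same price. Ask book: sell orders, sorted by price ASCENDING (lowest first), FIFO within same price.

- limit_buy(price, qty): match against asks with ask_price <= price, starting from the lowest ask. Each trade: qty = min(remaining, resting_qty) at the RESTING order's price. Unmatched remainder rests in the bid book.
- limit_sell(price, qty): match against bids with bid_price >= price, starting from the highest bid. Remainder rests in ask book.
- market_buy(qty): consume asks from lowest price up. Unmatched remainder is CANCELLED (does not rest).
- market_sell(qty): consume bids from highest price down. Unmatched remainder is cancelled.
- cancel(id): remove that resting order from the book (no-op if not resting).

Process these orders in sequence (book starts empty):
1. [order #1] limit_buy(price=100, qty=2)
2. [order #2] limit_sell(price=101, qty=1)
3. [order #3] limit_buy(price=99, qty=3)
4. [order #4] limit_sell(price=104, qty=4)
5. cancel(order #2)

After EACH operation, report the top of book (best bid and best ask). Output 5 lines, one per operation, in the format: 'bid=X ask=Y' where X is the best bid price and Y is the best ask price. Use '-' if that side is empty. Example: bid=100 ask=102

After op 1 [order #1] limit_buy(price=100, qty=2): fills=none; bids=[#1:2@100] asks=[-]
After op 2 [order #2] limit_sell(price=101, qty=1): fills=none; bids=[#1:2@100] asks=[#2:1@101]
After op 3 [order #3] limit_buy(price=99, qty=3): fills=none; bids=[#1:2@100 #3:3@99] asks=[#2:1@101]
After op 4 [order #4] limit_sell(price=104, qty=4): fills=none; bids=[#1:2@100 #3:3@99] asks=[#2:1@101 #4:4@104]
After op 5 cancel(order #2): fills=none; bids=[#1:2@100 #3:3@99] asks=[#4:4@104]

Answer: bid=100 ask=-
bid=100 ask=101
bid=100 ask=101
bid=100 ask=101
bid=100 ask=104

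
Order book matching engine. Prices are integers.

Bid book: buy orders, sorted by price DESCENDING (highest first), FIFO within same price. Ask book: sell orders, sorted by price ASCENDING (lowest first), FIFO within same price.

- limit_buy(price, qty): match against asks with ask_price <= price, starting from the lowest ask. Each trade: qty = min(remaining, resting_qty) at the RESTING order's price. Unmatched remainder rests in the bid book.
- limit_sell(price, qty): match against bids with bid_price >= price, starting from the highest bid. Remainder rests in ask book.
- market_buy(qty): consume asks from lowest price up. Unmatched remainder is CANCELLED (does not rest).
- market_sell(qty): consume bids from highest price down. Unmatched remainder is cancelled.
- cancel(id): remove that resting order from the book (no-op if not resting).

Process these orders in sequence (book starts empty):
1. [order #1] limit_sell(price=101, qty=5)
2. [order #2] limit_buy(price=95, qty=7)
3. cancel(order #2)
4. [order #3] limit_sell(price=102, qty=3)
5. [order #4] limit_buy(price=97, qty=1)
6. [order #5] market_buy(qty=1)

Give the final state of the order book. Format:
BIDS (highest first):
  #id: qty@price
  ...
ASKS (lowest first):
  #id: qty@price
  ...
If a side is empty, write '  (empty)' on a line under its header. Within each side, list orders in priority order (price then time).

Answer: BIDS (highest first):
  #4: 1@97
ASKS (lowest first):
  #1: 4@101
  #3: 3@102

Derivation:
After op 1 [order #1] limit_sell(price=101, qty=5): fills=none; bids=[-] asks=[#1:5@101]
After op 2 [order #2] limit_buy(price=95, qty=7): fills=none; bids=[#2:7@95] asks=[#1:5@101]
After op 3 cancel(order #2): fills=none; bids=[-] asks=[#1:5@101]
After op 4 [order #3] limit_sell(price=102, qty=3): fills=none; bids=[-] asks=[#1:5@101 #3:3@102]
After op 5 [order #4] limit_buy(price=97, qty=1): fills=none; bids=[#4:1@97] asks=[#1:5@101 #3:3@102]
After op 6 [order #5] market_buy(qty=1): fills=#5x#1:1@101; bids=[#4:1@97] asks=[#1:4@101 #3:3@102]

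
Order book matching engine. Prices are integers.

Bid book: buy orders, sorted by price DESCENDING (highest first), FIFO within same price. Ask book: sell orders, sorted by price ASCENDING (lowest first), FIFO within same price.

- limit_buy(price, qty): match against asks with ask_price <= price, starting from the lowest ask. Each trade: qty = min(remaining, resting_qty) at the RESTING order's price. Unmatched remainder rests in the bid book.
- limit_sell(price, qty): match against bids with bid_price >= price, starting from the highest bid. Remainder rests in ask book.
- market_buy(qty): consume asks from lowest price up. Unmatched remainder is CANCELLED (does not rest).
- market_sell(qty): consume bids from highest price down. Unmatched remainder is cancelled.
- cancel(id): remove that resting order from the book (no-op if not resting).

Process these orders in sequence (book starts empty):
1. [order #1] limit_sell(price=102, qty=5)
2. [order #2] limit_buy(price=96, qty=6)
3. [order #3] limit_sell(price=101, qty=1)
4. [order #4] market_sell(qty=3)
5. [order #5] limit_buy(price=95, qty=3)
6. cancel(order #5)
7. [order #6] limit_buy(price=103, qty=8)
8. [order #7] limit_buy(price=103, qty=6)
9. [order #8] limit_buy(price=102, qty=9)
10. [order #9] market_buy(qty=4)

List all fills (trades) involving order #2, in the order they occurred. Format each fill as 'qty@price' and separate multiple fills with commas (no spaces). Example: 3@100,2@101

After op 1 [order #1] limit_sell(price=102, qty=5): fills=none; bids=[-] asks=[#1:5@102]
After op 2 [order #2] limit_buy(price=96, qty=6): fills=none; bids=[#2:6@96] asks=[#1:5@102]
After op 3 [order #3] limit_sell(price=101, qty=1): fills=none; bids=[#2:6@96] asks=[#3:1@101 #1:5@102]
After op 4 [order #4] market_sell(qty=3): fills=#2x#4:3@96; bids=[#2:3@96] asks=[#3:1@101 #1:5@102]
After op 5 [order #5] limit_buy(price=95, qty=3): fills=none; bids=[#2:3@96 #5:3@95] asks=[#3:1@101 #1:5@102]
After op 6 cancel(order #5): fills=none; bids=[#2:3@96] asks=[#3:1@101 #1:5@102]
After op 7 [order #6] limit_buy(price=103, qty=8): fills=#6x#3:1@101 #6x#1:5@102; bids=[#6:2@103 #2:3@96] asks=[-]
After op 8 [order #7] limit_buy(price=103, qty=6): fills=none; bids=[#6:2@103 #7:6@103 #2:3@96] asks=[-]
After op 9 [order #8] limit_buy(price=102, qty=9): fills=none; bids=[#6:2@103 #7:6@103 #8:9@102 #2:3@96] asks=[-]
After op 10 [order #9] market_buy(qty=4): fills=none; bids=[#6:2@103 #7:6@103 #8:9@102 #2:3@96] asks=[-]

Answer: 3@96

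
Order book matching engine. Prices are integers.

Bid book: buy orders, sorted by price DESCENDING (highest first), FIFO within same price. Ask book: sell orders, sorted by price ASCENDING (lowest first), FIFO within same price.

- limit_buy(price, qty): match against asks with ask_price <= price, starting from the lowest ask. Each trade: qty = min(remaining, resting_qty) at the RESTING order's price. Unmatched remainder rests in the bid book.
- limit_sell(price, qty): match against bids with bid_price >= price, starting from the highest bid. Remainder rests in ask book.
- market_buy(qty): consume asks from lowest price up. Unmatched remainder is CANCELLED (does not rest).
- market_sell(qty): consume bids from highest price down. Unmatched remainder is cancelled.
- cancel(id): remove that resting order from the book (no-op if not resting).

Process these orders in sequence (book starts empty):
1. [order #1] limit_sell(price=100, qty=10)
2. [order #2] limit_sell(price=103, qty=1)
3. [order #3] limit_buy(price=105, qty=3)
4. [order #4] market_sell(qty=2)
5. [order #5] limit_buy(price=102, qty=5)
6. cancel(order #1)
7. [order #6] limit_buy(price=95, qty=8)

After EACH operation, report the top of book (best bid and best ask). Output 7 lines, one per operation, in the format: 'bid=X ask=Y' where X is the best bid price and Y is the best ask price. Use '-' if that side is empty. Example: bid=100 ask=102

Answer: bid=- ask=100
bid=- ask=100
bid=- ask=100
bid=- ask=100
bid=- ask=100
bid=- ask=103
bid=95 ask=103

Derivation:
After op 1 [order #1] limit_sell(price=100, qty=10): fills=none; bids=[-] asks=[#1:10@100]
After op 2 [order #2] limit_sell(price=103, qty=1): fills=none; bids=[-] asks=[#1:10@100 #2:1@103]
After op 3 [order #3] limit_buy(price=105, qty=3): fills=#3x#1:3@100; bids=[-] asks=[#1:7@100 #2:1@103]
After op 4 [order #4] market_sell(qty=2): fills=none; bids=[-] asks=[#1:7@100 #2:1@103]
After op 5 [order #5] limit_buy(price=102, qty=5): fills=#5x#1:5@100; bids=[-] asks=[#1:2@100 #2:1@103]
After op 6 cancel(order #1): fills=none; bids=[-] asks=[#2:1@103]
After op 7 [order #6] limit_buy(price=95, qty=8): fills=none; bids=[#6:8@95] asks=[#2:1@103]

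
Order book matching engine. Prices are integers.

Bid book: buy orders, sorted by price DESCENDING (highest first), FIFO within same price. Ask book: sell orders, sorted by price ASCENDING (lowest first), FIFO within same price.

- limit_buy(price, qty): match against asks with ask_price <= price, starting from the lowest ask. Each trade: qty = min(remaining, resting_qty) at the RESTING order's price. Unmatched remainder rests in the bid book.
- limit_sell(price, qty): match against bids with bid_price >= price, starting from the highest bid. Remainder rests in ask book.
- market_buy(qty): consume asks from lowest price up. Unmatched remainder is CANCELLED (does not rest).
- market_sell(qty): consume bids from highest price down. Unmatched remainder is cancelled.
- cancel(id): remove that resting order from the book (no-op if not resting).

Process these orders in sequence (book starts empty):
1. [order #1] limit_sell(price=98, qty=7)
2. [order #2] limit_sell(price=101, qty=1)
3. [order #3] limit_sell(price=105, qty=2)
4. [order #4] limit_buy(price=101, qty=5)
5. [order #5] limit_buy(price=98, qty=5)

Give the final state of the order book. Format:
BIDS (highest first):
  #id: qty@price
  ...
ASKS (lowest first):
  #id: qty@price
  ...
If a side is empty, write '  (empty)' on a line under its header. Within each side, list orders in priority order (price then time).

Answer: BIDS (highest first):
  #5: 3@98
ASKS (lowest first):
  #2: 1@101
  #3: 2@105

Derivation:
After op 1 [order #1] limit_sell(price=98, qty=7): fills=none; bids=[-] asks=[#1:7@98]
After op 2 [order #2] limit_sell(price=101, qty=1): fills=none; bids=[-] asks=[#1:7@98 #2:1@101]
After op 3 [order #3] limit_sell(price=105, qty=2): fills=none; bids=[-] asks=[#1:7@98 #2:1@101 #3:2@105]
After op 4 [order #4] limit_buy(price=101, qty=5): fills=#4x#1:5@98; bids=[-] asks=[#1:2@98 #2:1@101 #3:2@105]
After op 5 [order #5] limit_buy(price=98, qty=5): fills=#5x#1:2@98; bids=[#5:3@98] asks=[#2:1@101 #3:2@105]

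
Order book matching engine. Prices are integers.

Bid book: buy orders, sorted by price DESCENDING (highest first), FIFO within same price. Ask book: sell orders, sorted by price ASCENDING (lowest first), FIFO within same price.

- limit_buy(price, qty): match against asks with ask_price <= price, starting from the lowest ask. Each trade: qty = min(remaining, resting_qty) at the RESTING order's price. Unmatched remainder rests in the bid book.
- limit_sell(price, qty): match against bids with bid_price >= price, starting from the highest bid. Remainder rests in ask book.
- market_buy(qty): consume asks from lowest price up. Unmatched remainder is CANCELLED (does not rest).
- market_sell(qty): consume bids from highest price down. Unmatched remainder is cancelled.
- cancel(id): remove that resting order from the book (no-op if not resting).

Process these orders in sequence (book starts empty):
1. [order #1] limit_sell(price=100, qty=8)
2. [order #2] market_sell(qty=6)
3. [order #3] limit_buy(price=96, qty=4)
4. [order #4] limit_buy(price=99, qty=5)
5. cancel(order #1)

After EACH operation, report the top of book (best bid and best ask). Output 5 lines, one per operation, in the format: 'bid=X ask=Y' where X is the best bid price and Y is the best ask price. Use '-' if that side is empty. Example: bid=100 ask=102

After op 1 [order #1] limit_sell(price=100, qty=8): fills=none; bids=[-] asks=[#1:8@100]
After op 2 [order #2] market_sell(qty=6): fills=none; bids=[-] asks=[#1:8@100]
After op 3 [order #3] limit_buy(price=96, qty=4): fills=none; bids=[#3:4@96] asks=[#1:8@100]
After op 4 [order #4] limit_buy(price=99, qty=5): fills=none; bids=[#4:5@99 #3:4@96] asks=[#1:8@100]
After op 5 cancel(order #1): fills=none; bids=[#4:5@99 #3:4@96] asks=[-]

Answer: bid=- ask=100
bid=- ask=100
bid=96 ask=100
bid=99 ask=100
bid=99 ask=-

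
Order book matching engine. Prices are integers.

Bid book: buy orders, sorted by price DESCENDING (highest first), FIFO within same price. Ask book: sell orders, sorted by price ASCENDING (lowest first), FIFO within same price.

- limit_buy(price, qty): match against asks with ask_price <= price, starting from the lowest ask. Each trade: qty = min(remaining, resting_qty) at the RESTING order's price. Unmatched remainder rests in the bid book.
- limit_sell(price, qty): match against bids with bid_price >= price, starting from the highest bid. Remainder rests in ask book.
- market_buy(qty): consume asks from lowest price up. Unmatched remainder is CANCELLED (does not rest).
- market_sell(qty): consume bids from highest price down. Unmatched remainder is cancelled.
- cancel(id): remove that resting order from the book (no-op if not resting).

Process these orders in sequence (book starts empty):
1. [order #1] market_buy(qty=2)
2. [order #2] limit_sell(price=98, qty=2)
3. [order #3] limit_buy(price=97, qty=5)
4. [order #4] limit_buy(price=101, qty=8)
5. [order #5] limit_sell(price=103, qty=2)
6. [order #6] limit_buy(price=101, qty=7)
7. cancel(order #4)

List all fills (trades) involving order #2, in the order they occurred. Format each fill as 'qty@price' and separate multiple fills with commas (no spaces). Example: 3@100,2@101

Answer: 2@98

Derivation:
After op 1 [order #1] market_buy(qty=2): fills=none; bids=[-] asks=[-]
After op 2 [order #2] limit_sell(price=98, qty=2): fills=none; bids=[-] asks=[#2:2@98]
After op 3 [order #3] limit_buy(price=97, qty=5): fills=none; bids=[#3:5@97] asks=[#2:2@98]
After op 4 [order #4] limit_buy(price=101, qty=8): fills=#4x#2:2@98; bids=[#4:6@101 #3:5@97] asks=[-]
After op 5 [order #5] limit_sell(price=103, qty=2): fills=none; bids=[#4:6@101 #3:5@97] asks=[#5:2@103]
After op 6 [order #6] limit_buy(price=101, qty=7): fills=none; bids=[#4:6@101 #6:7@101 #3:5@97] asks=[#5:2@103]
After op 7 cancel(order #4): fills=none; bids=[#6:7@101 #3:5@97] asks=[#5:2@103]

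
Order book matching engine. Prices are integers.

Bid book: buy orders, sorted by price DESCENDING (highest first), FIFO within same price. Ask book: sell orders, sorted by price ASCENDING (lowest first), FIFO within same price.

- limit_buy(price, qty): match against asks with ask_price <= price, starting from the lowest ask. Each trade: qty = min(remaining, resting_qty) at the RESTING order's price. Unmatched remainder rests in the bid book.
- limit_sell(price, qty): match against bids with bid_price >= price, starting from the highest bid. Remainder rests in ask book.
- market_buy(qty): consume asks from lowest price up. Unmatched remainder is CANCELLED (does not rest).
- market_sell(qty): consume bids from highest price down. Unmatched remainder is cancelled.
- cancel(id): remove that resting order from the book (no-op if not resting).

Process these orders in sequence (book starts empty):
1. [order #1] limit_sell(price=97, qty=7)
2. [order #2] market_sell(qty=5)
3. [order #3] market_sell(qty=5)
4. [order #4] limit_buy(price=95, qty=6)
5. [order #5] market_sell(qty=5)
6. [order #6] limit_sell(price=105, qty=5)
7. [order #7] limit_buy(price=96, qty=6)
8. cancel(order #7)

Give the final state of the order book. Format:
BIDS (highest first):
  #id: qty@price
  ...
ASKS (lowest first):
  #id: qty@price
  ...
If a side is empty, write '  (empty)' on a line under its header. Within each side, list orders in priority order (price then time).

After op 1 [order #1] limit_sell(price=97, qty=7): fills=none; bids=[-] asks=[#1:7@97]
After op 2 [order #2] market_sell(qty=5): fills=none; bids=[-] asks=[#1:7@97]
After op 3 [order #3] market_sell(qty=5): fills=none; bids=[-] asks=[#1:7@97]
After op 4 [order #4] limit_buy(price=95, qty=6): fills=none; bids=[#4:6@95] asks=[#1:7@97]
After op 5 [order #5] market_sell(qty=5): fills=#4x#5:5@95; bids=[#4:1@95] asks=[#1:7@97]
After op 6 [order #6] limit_sell(price=105, qty=5): fills=none; bids=[#4:1@95] asks=[#1:7@97 #6:5@105]
After op 7 [order #7] limit_buy(price=96, qty=6): fills=none; bids=[#7:6@96 #4:1@95] asks=[#1:7@97 #6:5@105]
After op 8 cancel(order #7): fills=none; bids=[#4:1@95] asks=[#1:7@97 #6:5@105]

Answer: BIDS (highest first):
  #4: 1@95
ASKS (lowest first):
  #1: 7@97
  #6: 5@105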